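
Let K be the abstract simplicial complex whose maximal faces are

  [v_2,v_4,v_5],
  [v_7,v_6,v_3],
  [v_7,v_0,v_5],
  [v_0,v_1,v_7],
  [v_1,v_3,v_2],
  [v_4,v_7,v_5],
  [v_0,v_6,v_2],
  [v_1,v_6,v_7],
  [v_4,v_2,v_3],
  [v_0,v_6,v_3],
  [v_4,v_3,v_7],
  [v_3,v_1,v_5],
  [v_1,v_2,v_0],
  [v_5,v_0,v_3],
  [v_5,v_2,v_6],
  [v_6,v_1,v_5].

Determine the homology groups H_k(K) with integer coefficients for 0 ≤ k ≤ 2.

Order the vertices as v_0 < v_1 < v_2 < v_3 < v_4 < v_5 < v_6 < v_7. Listing each simplex with vertices in this order, K has dimension 2 with simplices:

  0-simplices (8): [v_0], [v_1], [v_2], [v_3], [v_4], [v_5], [v_6], [v_7]
  1-simplices (24): (24 of them)
  2-simplices (16): (16 of them)

Hence C_0 ≅ Z^8, C_1 ≅ Z^24, C_2 ≅ Z^16.

The boundary map ∂_1: C_1 → C_0 is given by ∂[p,q] = [q] − [p]. For instance
  ∂[v_0,v_2] = [v_2] − [v_0].
The resulting 8×24 matrix has rank 7, and its Smith normal form has invariant factors (1,1,1,1,1,1,1).

∂_2: C_2 → C_1 acts by ∂[p,q,r] = [q,r] − [p,r] + [p,q]. For instance
  ∂[v_0,v_1,v_7] = [v_1,v_7] − [v_0,v_7] + [v_0,v_1],
  ∂[v_0,v_2,v_6] = [v_2,v_6] − [v_0,v_6] + [v_0,v_2].
As a 24×16 matrix over Z this has rank 15, with invariant factors (1,1,1,1,1,1,1,1,1,1,1,1,1,1,1).

Now H_k = ker ∂_k / im ∂_{k+1}, so:

  H_0: rank C_0 − rank ∂_1 = 8 − 7 = 1, and the invariant factors of ∂_1 are all 1, so H_0 ≅ Z.
  H_1: rank ker ∂_1 − rank ∂_2 = (24 − 7) − 15 = 2, and the invariant factors of ∂_2 are all 1, so H_1 ≅ Z^2.
  H_2: rank ker ∂_2 − rank ∂_3 = (16 − 15) − 0 = 1, and there is no ∂_3, so H_2 ≅ Z.

(K is a triangulation of the torus T^2.)

H_0 = Z,  H_1 = Z^2,  H_2 = Z.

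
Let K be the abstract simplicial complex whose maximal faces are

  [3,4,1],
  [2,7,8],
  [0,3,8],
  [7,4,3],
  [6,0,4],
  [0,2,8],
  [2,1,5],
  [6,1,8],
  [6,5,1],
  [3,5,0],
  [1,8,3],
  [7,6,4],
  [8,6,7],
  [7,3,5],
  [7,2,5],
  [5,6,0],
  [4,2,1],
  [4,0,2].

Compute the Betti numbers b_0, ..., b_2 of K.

Take the total order 0 < 1 < 2 < 3 < 4 < 5 < 6 < 7 < 8 on the vertex set. Then K (dimension 2) consists of the simplices:

  0-simplices (9): [0], [1], [2], [3], [4], [5], [6], [7], [8]
  1-simplices (27): (27 of them)
  2-simplices (18): [0,2,4], [0,2,8], [0,3,5], [0,3,8], [0,4,6], [0,5,6], [1,2,4], [1,2,5], [1,3,4], [1,3,8], [1,5,6], [1,6,8], [2,5,7], [2,7,8], [3,4,7], [3,5,7], [4,6,7], [6,7,8]

Hence C_0 ≅ Z^9, C_1 ≅ Z^27, C_2 ≅ Z^18.

Boundary ∂_1: C_1 → C_0 sends each edge [p,q] (with p < q) to q − p. For instance
  ∂[5,7] = [7] − [5].
The resulting 9×27 matrix has rank 8, and its Smith normal form has invariant factors (1,1,1,1,1,1,1,1).

The boundary map ∂_2: C_2 → C_1 maps a triangle to the signed sum of its edges. For instance
  ∂[6,7,8] = [7,8] − [6,8] + [6,7],
  ∂[1,3,8] = [3,8] − [1,8] + [1,3].
As a 27×18 matrix over Z this has rank 17, with invariant factors (1,1,1,1,1,1,1,1,1,1,1,1,1,1,1,1,1).

Computing H_k = (kernel of ∂_k) / (image of ∂_{k+1}):

  H_0: rank C_0 − rank ∂_1 = 9 − 8 = 1, and the invariant factors of ∂_1 are all 1, so H_0 ≅ Z.
  H_1: rank ker ∂_1 − rank ∂_2 = (27 − 8) − 17 = 2, and the invariant factors of ∂_2 are all 1, so H_1 ≅ Z^2.
  H_2: rank ker ∂_2 − rank ∂_3 = (18 − 17) − 0 = 1, and there is no ∂_3, so H_2 ≅ Z.

Hence the Betti numbers are b_0 = 1, b_1 = 2, b_2 = 1.

b_0 = 1, b_1 = 2, b_2 = 1.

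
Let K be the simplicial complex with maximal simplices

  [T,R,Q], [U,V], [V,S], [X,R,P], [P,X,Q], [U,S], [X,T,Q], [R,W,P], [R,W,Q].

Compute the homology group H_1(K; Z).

Take the total order P < Q < R < S < T < U < V < W < X on the vertex set. Then K (dimension 2) consists of the simplices:

  0-simplices (9): P, Q, R, S, T, U, V, W, X
  1-simplices (15): PQ, PR, PW, PX, QR, QT, QW, QX, RT, RW, RX, SU, SV, TX, UV
  2-simplices (6): PQX, PRW, PRX, QRT, QRW, QTX

giving chain groups C_0 ≅ Z^9, C_1 ≅ Z^15, C_2 ≅ Z^6.

Boundary ∂_1: C_1 → C_0 sends each edge [p,q] (with p < q) to q − p.
The 9×15 boundary matrix has rank 7 and Smith normal form diag(1,1,1,1,1,1,1).

∂_2: C_2 → C_1 acts by ∂[p,q,r] = [q,r] − [p,r] + [p,q]. For instance
  ∂QRT = RT − QT + QR,
  ∂PRX = RX − PX + PR.
As a 15×6 matrix over Z this has rank 6, with invariant factors (1,1,1,1,1,1).

From H_k ≅ ker(∂_k) / im(∂_{k+1}) we obtain:

  H_1: rank ker ∂_1 − rank ∂_2 = (15 − 7) − 6 = 2, and the invariant factors of ∂_2 are all 1, so H_1 = Z^2.

(K is a triangulation of the disjoint union of the circle S^1 and the cylinder S^1 x I.)

H_1 = Z^2.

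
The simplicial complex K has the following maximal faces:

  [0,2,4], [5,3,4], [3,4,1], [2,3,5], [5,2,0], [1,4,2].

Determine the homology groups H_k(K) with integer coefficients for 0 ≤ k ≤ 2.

Take the total order 0 < 1 < 2 < 3 < 4 < 5 on the vertex set. Then K (dimension 2) consists of the simplices:

  0-simplices (6): [0], [1], [2], [3], [4], [5]
  1-simplices (12): [0,2], [0,4], [0,5], [1,2], [1,3], [1,4], [2,3], [2,4], [2,5], [3,4], [3,5], [4,5]
  2-simplices (6): [0,2,4], [0,2,5], [1,2,4], [1,3,4], [2,3,5], [3,4,5]

Hence C_0 ≅ Z^6, C_1 ≅ Z^12, C_2 ≅ Z^6.

Boundary ∂_1: C_1 → C_0 sends each edge [p,q] (with p < q) to q − p. For instance
  ∂[0,4] = [4] − [0].
As a 6×12 matrix over Z this has rank 5, with invariant factors (1,1,1,1,1).

Boundary ∂_2: C_2 → C_1 sends each 2-simplex [p,q,r] to [q,r] − [p,r] + [p,q]. For instance
  ∂[1,3,4] = [3,4] − [1,4] + [1,3],
  ∂[0,2,5] = [2,5] − [0,5] + [0,2].
This gives a 12×6 integer matrix of rank 6; reducing to Smith normal form yields diagonal entries (1,1,1,1,1,1).

Reading off H_k = ker ∂_k / im ∂_{k+1}:

  H_0: rank C_0 − rank ∂_1 = 6 − 5 = 1, and the invariant factors of ∂_1 are all 1, so H_0 = Z.
  H_1: rank ker ∂_1 − rank ∂_2 = (12 − 5) − 6 = 1, and the invariant factors of ∂_2 are all 1, so H_1 = Z.
  H_2: rank ker ∂_2 − rank ∂_3 = (6 − 6) − 0 = 0, and there is no ∂_3, so H_2 = 0.

(K is a triangulation of the cylinder S^1 x I.)

H_0 = Z,  H_1 = Z,  H_2 = 0.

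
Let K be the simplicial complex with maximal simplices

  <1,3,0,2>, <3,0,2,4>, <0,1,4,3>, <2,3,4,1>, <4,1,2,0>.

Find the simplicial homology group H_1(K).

Order the vertices as 0 < 1 < 2 < 3 < 4. Listing each simplex with vertices in this order, K has dimension 3 with simplices:

  0-simplices (5): [0], [1], [2], [3], [4]
  1-simplices (10): [0,1], [0,2], [0,3], [0,4], [1,2], [1,3], [1,4], [2,3], [2,4], [3,4]
  2-simplices (10): [0,1,2], [0,1,3], [0,1,4], [0,2,3], [0,2,4], [0,3,4], [1,2,3], [1,2,4], [1,3,4], [2,3,4]
  3-simplices (5): [0,1,2,3], [0,1,2,4], [0,1,3,4], [0,2,3,4], [1,2,3,4]

so the chain groups are C_0 ≅ Z^5, C_1 ≅ Z^10, C_2 ≅ Z^10, C_3 ≅ Z^5.

∂_1: C_1 → C_0 sends each edge [p,q] (with p < q) to q − p. For instance
  ∂[0,3] = [3] − [0].
The resulting 5×10 matrix has rank 4, and its Smith normal form has invariant factors (1,1,1,1).

Boundary ∂_2: C_2 → C_1 maps a triangle to the signed sum of its edges. For instance
  ∂[0,1,4] = [1,4] − [0,4] + [0,1],
  ∂[1,3,4] = [3,4] − [1,4] + [1,3].
The resulting 10×10 matrix has rank 6, and its Smith normal form has invariant factors (1,1,1,1,1,1).

∂_3: C_3 → C_2 sends each 3-simplex σ to the alternating sum Σ_i (−1)^i (σ with its i-th vertex removed). For instance
  ∂[0,1,2,4] = [1,2,4] − [0,2,4] + [0,1,4] − [0,1,2],
  ∂[0,1,3,4] = [1,3,4] − [0,3,4] + [0,1,4] − [0,1,3].
The resulting 10×5 matrix has rank 4, and its Smith normal form has invariant factors (1,1,1,1).

Now H_k = ker ∂_k / im ∂_{k+1}, so:

  H_1: rank ker ∂_1 − rank ∂_2 = (10 − 4) − 6 = 0, and the invariant factors of ∂_2 are all 1, so H_1 = 0.

H_1 = 0.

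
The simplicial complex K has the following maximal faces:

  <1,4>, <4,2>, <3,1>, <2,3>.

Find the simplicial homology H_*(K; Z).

H_0 = Z,  H_1 = Z.

We work with the vertex ordering 1 < 2 < 3 < 4. The simplices of K, each written with vertices in increasing order, are:

  0-simplices (4): [1], [2], [3], [4]
  1-simplices (4): [1,3], [1,4], [2,3], [2,4]

so the chain groups are C_0 ≅ Z^4, C_1 ≅ Z^4.

Boundary ∂_1: C_1 → C_0 sends each edge [p,q] (with p < q) to q − p. For instance
  ∂[2,4] = [4] − [2].
As a 4×4 matrix over Z this has rank 3, with invariant factors (1,1,1).

From H_k ≅ ker(∂_k) / im(∂_{k+1}) we obtain:

  H_0: rank C_0 − rank ∂_1 = 4 − 3 = 1, and the invariant factors of ∂_1 are all 1, so H_0 = Z.
  H_1: rank ker ∂_1 − rank ∂_2 = (4 − 3) − 0 = 1, and there is no ∂_2, so H_1 = Z.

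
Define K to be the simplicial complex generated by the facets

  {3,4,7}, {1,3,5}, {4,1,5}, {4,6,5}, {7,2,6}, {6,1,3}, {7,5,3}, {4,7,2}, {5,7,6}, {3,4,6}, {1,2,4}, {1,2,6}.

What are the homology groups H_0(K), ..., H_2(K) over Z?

H_0 = Z,  H_1 = Z/2,  H_2 = 0.

K has 7 vertices, 18 edges, 12 triangles.
rank ∂_0 = 0, rank ∂_1 = 6 ⇒ b_0 = 7 − 0 − 6 = 1; all invariant factors of ∂_1 are 1 so no torsion. So H_0 ≅ Z.
rank ∂_1 = 6, rank ∂_2 = 12 ⇒ b_1 = 18 − 6 − 12 = 0; ∂_2 has invariant factor(s) [2] giving torsion. So H_1 ≅ Z/2.
rank ∂_2 = 12, rank ∂_3 = 0 ⇒ b_2 = 12 − 12 − 0 = 0. So H_2 ≅ 0.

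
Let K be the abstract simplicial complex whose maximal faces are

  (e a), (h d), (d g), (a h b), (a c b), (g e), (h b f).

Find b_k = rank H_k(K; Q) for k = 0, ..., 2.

b_0 = 1, b_1 = 1, b_2 = 0.

We work with the vertex ordering a < b < c < d < e < f < g < h. The simplices of K, each written with vertices in increasing order, are:

  0-simplices (8): a, b, c, d, e, f, g, h
  1-simplices (11): ab, ac, ae, ah, bc, bf, bh, dg, dh, eg, fh
  2-simplices (3): abc, abh, bfh

giving chain groups C_0 ≅ Z^8, C_1 ≅ Z^11, C_2 ≅ Z^3.

∂_1: C_1 → C_0 is given by ∂[p,q] = [q] − [p]. For instance
  ∂fh = h − f.
The 8×11 boundary matrix has rank 7 and Smith normal form diag(1,1,1,1,1,1,1).

Boundary ∂_2: C_2 → C_1 maps a triangle to the signed sum of its edges. For instance
  ∂bfh = fh − bh + bf,
  ∂abh = bh − ah + ab.
This gives a 11×3 integer matrix of rank 3; reducing to Smith normal form yields diagonal entries (1,1,1).

Computing H_k = (kernel of ∂_k) / (image of ∂_{k+1}):

  H_0: rank C_0 − rank ∂_1 = 8 − 7 = 1, and the invariant factors of ∂_1 are all 1, so H_0 = Z.
  H_1: rank ker ∂_1 − rank ∂_2 = (11 − 7) − 3 = 1, and the invariant factors of ∂_2 are all 1, so H_1 = Z.
  H_2: rank ker ∂_2 − rank ∂_3 = (3 − 3) − 0 = 0, and there is no ∂_3, so H_2 = 0.

As a check, the Euler characteristic is 8 − 11 + 3 = 0, which agrees with 1 − 1 + 0 = 0.

Hence the Betti numbers are b_0 = 1, b_1 = 1, b_2 = 0.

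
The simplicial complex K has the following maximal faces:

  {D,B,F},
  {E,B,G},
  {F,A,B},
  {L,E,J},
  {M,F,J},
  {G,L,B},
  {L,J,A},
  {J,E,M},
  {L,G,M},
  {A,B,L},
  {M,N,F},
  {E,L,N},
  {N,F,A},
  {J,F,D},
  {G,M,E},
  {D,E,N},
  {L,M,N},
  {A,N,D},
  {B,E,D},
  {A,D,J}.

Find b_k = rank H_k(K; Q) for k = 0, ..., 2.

b_0 = 1, b_1 = 1, b_2 = 0.

Fix the vertex order A < B < D < E < F < G < J < L < M < N and write every simplex with vertices in increasing order. Then dim K = 2 and the simplices of K are:

  0-simplices (10): A, B, D, E, F, G, J, L, M, N
  1-simplices (30): AB, AD, AF, AJ, AL, AN, BD, BE, BF, BG, BL, DE, DF, DJ, DN, EG, EJ, EL, EM, EN, FJ, FM, FN, GL, GM, JL, JM, LM, LN, MN
  2-simplices (20): ABF, ABL, ADJ, ADN, AFN, AJL, BDE, BDF, BEG, BGL, DEN, DFJ, EGM, EJL, EJM, ELN, FJM, FMN, GLM, LMN

Hence C_0 ≅ Z^10, C_1 ≅ Z^30, C_2 ≅ Z^20.

∂_1: C_1 → C_0 is given by ∂[p,q] = [q] − [p].
The resulting 10×30 matrix has rank 9, and its Smith normal form has invariant factors (1,1,1,1,1,1,1,1,1).

Boundary ∂_2: C_2 → C_1 sends each 2-simplex [p,q,r] to [q,r] − [p,r] + [p,q]. For instance
  ∂BGL = GL − BL + BG,
  ∂DEN = EN − DN + DE.
As a 30×20 matrix over Z this has rank 20, with invariant factors (1,1,1,1,1,1,1,1,1,1,1,1,1,1,1,1,1,1,1,2).

Reading off H_k = ker ∂_k / im ∂_{k+1}:

  H_0: rank C_0 − rank ∂_1 = 10 − 9 = 1, and the invariant factors of ∂_1 are all 1, so H_0 = Z.
  H_1: rank ker ∂_1 − rank ∂_2 = (30 − 9) − 20 = 1, and ∂_2 has invariant factor 2 > 1, so H_1 = Z × Z/2.
  H_2: rank ker ∂_2 − rank ∂_3 = (20 − 20) − 0 = 0, and there is no ∂_3, so H_2 = 0.

Hence the Betti numbers are b_0 = 1, b_1 = 1, b_2 = 0.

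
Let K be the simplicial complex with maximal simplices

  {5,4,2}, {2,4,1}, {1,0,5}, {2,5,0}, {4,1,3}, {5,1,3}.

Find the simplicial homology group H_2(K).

H_2 ≅ 0.

Order the vertices as 0 < 1 < 2 < 3 < 4 < 5. Listing each simplex with vertices in this order, K has dimension 2 with simplices:

  0-simplices (6): [0], [1], [2], [3], [4], [5]
  1-simplices (12): [0,1], [0,2], [0,5], [1,2], [1,3], [1,4], [1,5], [2,4], [2,5], [3,4], [3,5], [4,5]
  2-simplices (6): [0,1,5], [0,2,5], [1,2,4], [1,3,4], [1,3,5], [2,4,5]

giving chain groups C_0 ≅ Z^6, C_1 ≅ Z^12, C_2 ≅ Z^6.

Boundary ∂_1: C_1 → C_0 is given by ∂[p,q] = [q] − [p]. For instance
  ∂[1,2] = [2] − [1].
The resulting 6×12 matrix has rank 5, and its Smith normal form has invariant factors (1,1,1,1,1).

The boundary map ∂_2: C_2 → C_1 maps a triangle to the signed sum of its edges. For instance
  ∂[0,2,5] = [2,5] − [0,5] + [0,2],
  ∂[1,3,4] = [3,4] − [1,4] + [1,3].
The resulting 12×6 matrix has rank 6, and its Smith normal form has invariant factors (1,1,1,1,1,1).

Reading off H_k = ker ∂_k / im ∂_{k+1}:

  H_2: rank ker ∂_2 − rank ∂_3 = (6 − 6) − 0 = 0, and there is no ∂_3, so H_2 = 0.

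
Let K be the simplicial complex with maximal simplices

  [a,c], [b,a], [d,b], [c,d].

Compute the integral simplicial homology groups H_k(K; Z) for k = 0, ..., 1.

H_0 = Z,  H_1 = Z.

K has 4 vertices, 4 edges.
rank ∂_0 = 0, rank ∂_1 = 3 ⇒ b_0 = 4 − 0 − 3 = 1; all invariant factors of ∂_1 are 1 so no torsion. So H_0 ≅ Z.
rank ∂_1 = 3, rank ∂_2 = 0 ⇒ b_1 = 4 − 3 − 0 = 1. So H_1 ≅ Z.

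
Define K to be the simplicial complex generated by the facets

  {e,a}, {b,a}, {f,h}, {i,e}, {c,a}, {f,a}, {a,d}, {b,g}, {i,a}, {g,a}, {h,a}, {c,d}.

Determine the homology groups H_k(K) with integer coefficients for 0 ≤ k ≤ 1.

We work with the vertex ordering a < b < c < d < e < f < g < h < i. The simplices of K, each written with vertices in increasing order, are:

  0-simplices (9): a, b, c, d, e, f, g, h, i
  1-simplices (12): ab, ac, ad, ae, af, ag, ah, ai, bg, cd, ei, fh

giving chain groups C_0 ≅ Z^9, C_1 ≅ Z^12.

Boundary ∂_1: C_1 → C_0 maps an edge to its endpoints' difference, ∂[p,q] = q − p.
This gives a 9×12 integer matrix of rank 8; reducing to Smith normal form yields diagonal entries (1,1,1,1,1,1,1,1).

Reading off H_k = ker ∂_k / im ∂_{k+1}:

  H_0: rank C_0 − rank ∂_1 = 9 − 8 = 1, and the invariant factors of ∂_1 are all 1, so H_0 = Z.
  H_1: rank ker ∂_1 − rank ∂_2 = (12 − 8) − 0 = 4, and there is no ∂_2, so H_1 = Z^4.

As a check, the Euler characteristic is 9 − 12 = -3, which agrees with 1 − 4 = -3.

H_0 ≅ Z,  H_1 ≅ Z^4.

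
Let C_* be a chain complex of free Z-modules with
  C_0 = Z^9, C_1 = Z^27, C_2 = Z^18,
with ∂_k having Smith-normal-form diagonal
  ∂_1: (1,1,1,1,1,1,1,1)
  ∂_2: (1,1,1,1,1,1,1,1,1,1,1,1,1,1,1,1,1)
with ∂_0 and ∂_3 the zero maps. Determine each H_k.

H_0: b_0 = 9 − 0 − 8 = 1; torsion from ∂_1 factors > 1: none. So H_0 = Z.
H_1: b_1 = 27 − 8 − 17 = 2; torsion from ∂_2 factors > 1: none. So H_1 = Z^2.
H_2: b_2 = 18 − 17 − 0 = 1; torsion from ∂_3 factors > 1: none. So H_2 = Z.

H_0 = Z,  H_1 = Z^2,  H_2 = Z.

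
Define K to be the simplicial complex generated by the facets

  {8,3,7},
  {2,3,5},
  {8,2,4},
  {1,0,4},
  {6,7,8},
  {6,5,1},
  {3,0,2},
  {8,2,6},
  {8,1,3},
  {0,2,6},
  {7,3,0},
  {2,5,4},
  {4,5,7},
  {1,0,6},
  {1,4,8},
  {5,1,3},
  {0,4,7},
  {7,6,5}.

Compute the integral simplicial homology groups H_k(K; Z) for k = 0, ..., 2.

H_0 ≅ Z,  H_1 ≅ Z^2,  H_2 ≅ Z.

Fix the vertex order 0 < 1 < 2 < 3 < 4 < 5 < 6 < 7 < 8 and write every simplex with vertices in increasing order. Then dim K = 2 and the simplices of K are:

  0-simplices (9): [0], [1], [2], [3], [4], [5], [6], [7], [8]
  1-simplices (27): (27 of them)
  2-simplices (18): [0,1,4], [0,1,6], [0,2,3], [0,2,6], [0,3,7], [0,4,7], [1,3,5], [1,3,8], [1,4,8], [1,5,6], [2,3,5], [2,4,5], [2,4,8], [2,6,8], [3,7,8], [4,5,7], [5,6,7], [6,7,8]

Hence C_0 ≅ Z^9, C_1 ≅ Z^27, C_2 ≅ Z^18.

∂_1: C_1 → C_0 is given by ∂[p,q] = [q] − [p]. For instance
  ∂[0,3] = [3] − [0].
The 9×27 boundary matrix has rank 8 and Smith normal form diag(1,1,1,1,1,1,1,1).

The boundary map ∂_2: C_2 → C_1 acts by ∂[p,q,r] = [q,r] − [p,r] + [p,q]. For instance
  ∂[2,4,5] = [4,5] − [2,5] + [2,4],
  ∂[2,3,5] = [3,5] − [2,5] + [2,3].
As a 27×18 matrix over Z this has rank 17, with invariant factors (1,1,1,1,1,1,1,1,1,1,1,1,1,1,1,1,1).

From H_k ≅ ker(∂_k) / im(∂_{k+1}) we obtain:

  H_0: rank C_0 − rank ∂_1 = 9 − 8 = 1, and the invariant factors of ∂_1 are all 1, so H_0 ≅ Z.
  H_1: rank ker ∂_1 − rank ∂_2 = (27 − 8) − 17 = 2, and the invariant factors of ∂_2 are all 1, so H_1 ≅ Z^2.
  H_2: rank ker ∂_2 − rank ∂_3 = (18 − 17) − 0 = 1, and there is no ∂_3, so H_2 ≅ Z.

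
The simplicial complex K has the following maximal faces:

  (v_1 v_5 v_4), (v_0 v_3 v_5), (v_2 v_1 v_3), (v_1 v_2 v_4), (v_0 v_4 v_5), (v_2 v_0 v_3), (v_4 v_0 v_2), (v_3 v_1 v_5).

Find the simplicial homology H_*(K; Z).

Order the vertices as v_0 < v_1 < v_2 < v_3 < v_4 < v_5. Listing each simplex with vertices in this order, K has dimension 2 with simplices:

  0-simplices (6): [v_0], [v_1], [v_2], [v_3], [v_4], [v_5]
  1-simplices (12): [v_0,v_2], [v_0,v_3], [v_0,v_4], [v_0,v_5], [v_1,v_2], [v_1,v_3], [v_1,v_4], [v_1,v_5], [v_2,v_3], [v_2,v_4], [v_3,v_5], [v_4,v_5]
  2-simplices (8): [v_0,v_2,v_3], [v_0,v_2,v_4], [v_0,v_3,v_5], [v_0,v_4,v_5], [v_1,v_2,v_3], [v_1,v_2,v_4], [v_1,v_3,v_5], [v_1,v_4,v_5]

Hence C_0 ≅ Z^6, C_1 ≅ Z^12, C_2 ≅ Z^8.

The boundary map ∂_1: C_1 → C_0 sends each edge [p,q] (with p < q) to q − p. For instance
  ∂[v_1,v_2] = [v_2] − [v_1].
As a 6×12 matrix over Z this has rank 5, with invariant factors (1,1,1,1,1).

The boundary map ∂_2: C_2 → C_1 acts by ∂[p,q,r] = [q,r] − [p,r] + [p,q]. For instance
  ∂[v_1,v_2,v_3] = [v_2,v_3] − [v_1,v_3] + [v_1,v_2],
  ∂[v_0,v_3,v_5] = [v_3,v_5] − [v_0,v_5] + [v_0,v_3].
This gives a 12×8 integer matrix of rank 7; reducing to Smith normal form yields diagonal entries (1,1,1,1,1,1,1).

From H_k ≅ ker(∂_k) / im(∂_{k+1}) we obtain:

  H_0: rank C_0 − rank ∂_1 = 6 − 5 = 1, and the invariant factors of ∂_1 are all 1, so H_0 = Z.
  H_1: rank ker ∂_1 − rank ∂_2 = (12 − 5) − 7 = 0, and the invariant factors of ∂_2 are all 1, so H_1 = 0.
  H_2: rank ker ∂_2 − rank ∂_3 = (8 − 7) − 0 = 1, and there is no ∂_3, so H_2 = Z.

(K is a triangulation of the 2-sphere S^2.)

H_0 = Z,  H_1 = 0,  H_2 = Z.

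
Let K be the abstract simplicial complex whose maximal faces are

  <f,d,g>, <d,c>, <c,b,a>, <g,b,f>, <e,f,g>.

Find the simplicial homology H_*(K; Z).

H_0 = Z,  H_1 = Z,  H_2 = 0.

Order the vertices as a < b < c < d < e < f < g. Listing each simplex with vertices in this order, K has dimension 2 with simplices:

  0-simplices (7): a, b, c, d, e, f, g
  1-simplices (11): ab, ac, bc, bf, bg, cd, df, dg, ef, eg, fg
  2-simplices (4): abc, bfg, dfg, efg

Hence C_0 ≅ Z^7, C_1 ≅ Z^11, C_2 ≅ Z^4.

The boundary map ∂_1: C_1 → C_0 is given by ∂[p,q] = [q] − [p].
This gives a 7×11 integer matrix of rank 6; reducing to Smith normal form yields diagonal entries (1,1,1,1,1,1).

∂_2: C_2 → C_1 acts by ∂[p,q,r] = [q,r] − [p,r] + [p,q]. For instance
  ∂dfg = fg − dg + df,
  ∂abc = bc − ac + ab.
The resulting 11×4 matrix has rank 4, and its Smith normal form has invariant factors (1,1,1,1).

Now H_k = ker ∂_k / im ∂_{k+1}, so:

  H_0: rank C_0 − rank ∂_1 = 7 − 6 = 1, and the invariant factors of ∂_1 are all 1, so H_0 = Z.
  H_1: rank ker ∂_1 − rank ∂_2 = (11 − 6) − 4 = 1, and the invariant factors of ∂_2 are all 1, so H_1 = Z.
  H_2: rank ker ∂_2 − rank ∂_3 = (4 − 4) − 0 = 0, and there is no ∂_3, so H_2 = 0.

As a check, the Euler characteristic is 7 − 11 + 4 = 0, which agrees with 1 − 1 + 0 = 0.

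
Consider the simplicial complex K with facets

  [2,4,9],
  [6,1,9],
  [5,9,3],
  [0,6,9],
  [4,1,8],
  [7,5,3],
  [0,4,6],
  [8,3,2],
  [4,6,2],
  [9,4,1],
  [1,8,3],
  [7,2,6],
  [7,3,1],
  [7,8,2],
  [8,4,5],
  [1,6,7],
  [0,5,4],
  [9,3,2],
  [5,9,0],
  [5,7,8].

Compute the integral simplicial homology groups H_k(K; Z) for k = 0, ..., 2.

We work with the vertex ordering 0 < 1 < 2 < 3 < 4 < 5 < 6 < 7 < 8 < 9. The simplices of K, each written with vertices in increasing order, are:

  0-simplices (10): [0], [1], [2], [3], [4], [5], [6], [7], [8], [9]
  1-simplices (30): (30 of them)
  2-simplices (20): (20 of them)

Hence C_0 ≅ Z^10, C_1 ≅ Z^30, C_2 ≅ Z^20.

The boundary map ∂_1: C_1 → C_0 maps an edge to its endpoints' difference, ∂[p,q] = q − p.
The 10×30 boundary matrix has rank 9 and Smith normal form diag(1,1,1,1,1,1,1,1,1).

Boundary ∂_2: C_2 → C_1 maps a triangle to the signed sum of its edges. For instance
  ∂[1,4,9] = [4,9] − [1,9] + [1,4],
  ∂[0,5,9] = [5,9] − [0,9] + [0,5].
This gives a 30×20 integer matrix of rank 20; reducing to Smith normal form yields diagonal entries (1,1,1,1,1,1,1,1,1,1,1,1,1,1,1,1,1,1,1,2).

Now H_k = ker ∂_k / im ∂_{k+1}, so:

  H_0: rank C_0 − rank ∂_1 = 10 − 9 = 1, and the invariant factors of ∂_1 are all 1, so H_0 ≅ Z.
  H_1: rank ker ∂_1 − rank ∂_2 = (30 − 9) − 20 = 1, and ∂_2 has invariant factor 2 > 1, so H_1 ≅ Z ⊕ Z_2.
  H_2: rank ker ∂_2 − rank ∂_3 = (20 − 20) − 0 = 0, and there is no ∂_3, so H_2 ≅ 0.

H_0 ≅ Z,  H_1 ≅ Z ⊕ Z_2,  H_2 = 0.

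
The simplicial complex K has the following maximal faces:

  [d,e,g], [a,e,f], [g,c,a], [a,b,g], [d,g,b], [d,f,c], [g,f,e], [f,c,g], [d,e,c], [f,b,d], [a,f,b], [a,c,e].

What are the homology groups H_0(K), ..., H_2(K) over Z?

Fix the vertex order a < b < c < d < e < f < g and write every simplex with vertices in increasing order. Then dim K = 2 and the simplices of K are:

  0-simplices (7): a, b, c, d, e, f, g
  1-simplices (18): ab, ac, ae, af, ag, bd, bf, bg, cd, ce, cf, cg, de, df, dg, ef, eg, fg
  2-simplices (12): abf, abg, ace, acg, aef, bdf, bdg, cde, cdf, cfg, deg, efg

giving chain groups C_0 ≅ Z^7, C_1 ≅ Z^18, C_2 ≅ Z^12.

∂_1: C_1 → C_0 maps an edge to its endpoints' difference, ∂[p,q] = q − p.
The resulting 7×18 matrix has rank 6, and its Smith normal form has invariant factors (1,1,1,1,1,1).

Boundary ∂_2: C_2 → C_1 acts by ∂[p,q,r] = [q,r] − [p,r] + [p,q]. For instance
  ∂bdf = df − bf + bd,
  ∂ace = ce − ae + ac.
The resulting 18×12 matrix has rank 12, and its Smith normal form has invariant factors (1,1,1,1,1,1,1,1,1,1,1,2).

Reading off H_k = ker ∂_k / im ∂_{k+1}:

  H_0: rank C_0 − rank ∂_1 = 7 − 6 = 1, and the invariant factors of ∂_1 are all 1, so H_0 = Z.
  H_1: rank ker ∂_1 − rank ∂_2 = (18 − 6) − 12 = 0, and ∂_2 has invariant factor 2 > 1, so H_1 = Z/2Z.
  H_2: rank ker ∂_2 − rank ∂_3 = (12 − 12) − 0 = 0, and there is no ∂_3, so H_2 = 0.

As a check, the Euler characteristic is 7 − 18 + 12 = 1, which agrees with 1 − 0 + 0 = 1.

H_0 = Z,  H_1 = Z/2Z,  H_2 = 0.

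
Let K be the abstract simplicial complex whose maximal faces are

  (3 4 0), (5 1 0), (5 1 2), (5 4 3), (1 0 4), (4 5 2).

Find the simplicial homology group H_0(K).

Take the total order 0 < 1 < 2 < 3 < 4 < 5 on the vertex set. Then K (dimension 2) consists of the simplices:

  0-simplices (6): [0], [1], [2], [3], [4], [5]
  1-simplices (12): [0,1], [0,3], [0,4], [0,5], [1,2], [1,4], [1,5], [2,4], [2,5], [3,4], [3,5], [4,5]
  2-simplices (6): [0,1,4], [0,1,5], [0,3,4], [1,2,5], [2,4,5], [3,4,5]

so the chain groups are C_0 ≅ Z^6, C_1 ≅ Z^12, C_2 ≅ Z^6.

Boundary ∂_1: C_1 → C_0 sends each edge [p,q] (with p < q) to q − p. For instance
  ∂[3,5] = [5] − [3].
This gives a 6×12 integer matrix of rank 5; reducing to Smith normal form yields diagonal entries (1,1,1,1,1).

The boundary map ∂_2: C_2 → C_1 maps a triangle to the signed sum of its edges. For instance
  ∂[0,1,4] = [1,4] − [0,4] + [0,1],
  ∂[3,4,5] = [4,5] − [3,5] + [3,4].
As a 12×6 matrix over Z this has rank 6, with invariant factors (1,1,1,1,1,1).

Now H_k = ker ∂_k / im ∂_{k+1}, so:

  H_0: rank C_0 − rank ∂_1 = 6 − 5 = 1, and the invariant factors of ∂_1 are all 1, so H_0 ≅ Z.

H_0 ≅ Z.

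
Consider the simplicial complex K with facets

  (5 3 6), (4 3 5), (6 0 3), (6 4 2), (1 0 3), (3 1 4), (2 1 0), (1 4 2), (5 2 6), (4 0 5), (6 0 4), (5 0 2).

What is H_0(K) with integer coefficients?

Fix the vertex order 0 < 1 < 2 < 3 < 4 < 5 < 6 and write every simplex with vertices in increasing order. Then dim K = 2 and the simplices of K are:

  0-simplices (7): [0], [1], [2], [3], [4], [5], [6]
  1-simplices (18): [0,1], [0,2], [0,3], [0,4], [0,5], [0,6], [1,2], [1,3], [1,4], [2,4], [2,5], [2,6], [3,4], [3,5], [3,6], [4,5], [4,6], [5,6]
  2-simplices (12): [0,1,2], [0,1,3], [0,2,5], [0,3,6], [0,4,5], [0,4,6], [1,2,4], [1,3,4], [2,4,6], [2,5,6], [3,4,5], [3,5,6]

giving chain groups C_0 ≅ Z^7, C_1 ≅ Z^18, C_2 ≅ Z^12.

∂_1: C_1 → C_0 maps an edge to its endpoints' difference, ∂[p,q] = q − p. For instance
  ∂[2,4] = [4] − [2].
This gives a 7×18 integer matrix of rank 6; reducing to Smith normal form yields diagonal entries (1,1,1,1,1,1).

Boundary ∂_2: C_2 → C_1 sends each 2-simplex [p,q,r] to [q,r] − [p,r] + [p,q]. For instance
  ∂[1,2,4] = [2,4] − [1,4] + [1,2],
  ∂[0,4,5] = [4,5] − [0,5] + [0,4].
The resulting 18×12 matrix has rank 12, and its Smith normal form has invariant factors (1,1,1,1,1,1,1,1,1,1,1,2).

Reading off H_k = ker ∂_k / im ∂_{k+1}:

  H_0: rank C_0 − rank ∂_1 = 7 − 6 = 1, and the invariant factors of ∂_1 are all 1, so H_0 ≅ Z.

H_0 ≅ Z.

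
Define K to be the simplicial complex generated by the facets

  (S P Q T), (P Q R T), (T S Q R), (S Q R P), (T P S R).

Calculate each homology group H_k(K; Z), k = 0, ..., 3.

H_0 = Z,  H_1 = 0,  H_2 = 0,  H_3 = Z.

Take the total order P < Q < R < S < T on the vertex set. Then K (dimension 3) consists of the simplices:

  0-simplices (5): P, Q, R, S, T
  1-simplices (10): PQ, PR, PS, PT, QR, QS, QT, RS, RT, ST
  2-simplices (10): PQR, PQS, PQT, PRS, PRT, PST, QRS, QRT, QST, RST
  3-simplices (5): PQRS, PQRT, PQST, PRST, QRST

giving chain groups C_0 ≅ Z^5, C_1 ≅ Z^10, C_2 ≅ Z^10, C_3 ≅ Z^5.

The boundary map ∂_1: C_1 → C_0 sends each edge [p,q] (with p < q) to q − p. For instance
  ∂PT = T − P.
As a 5×10 matrix over Z this has rank 4, with invariant factors (1,1,1,1).

∂_2: C_2 → C_1 maps a triangle to the signed sum of its edges. For instance
  ∂PQT = QT − PT + PQ,
  ∂PST = ST − PT + PS.
The resulting 10×10 matrix has rank 6, and its Smith normal form has invariant factors (1,1,1,1,1,1).

Boundary ∂_3: C_3 → C_2 sends each 3-simplex σ to the alternating sum Σ_i (−1)^i (σ with its i-th vertex removed). For instance
  ∂QRST = RST − QST + QRT − QRS,
  ∂PRST = RST − PST + PRT − PRS.
The resulting 10×5 matrix has rank 4, and its Smith normal form has invariant factors (1,1,1,1).

Reading off H_k = ker ∂_k / im ∂_{k+1}:

  H_0: rank C_0 − rank ∂_1 = 5 − 4 = 1, and the invariant factors of ∂_1 are all 1, so H_0 = Z.
  H_1: rank ker ∂_1 − rank ∂_2 = (10 − 4) − 6 = 0, and the invariant factors of ∂_2 are all 1, so H_1 = 0.
  H_2: rank ker ∂_2 − rank ∂_3 = (10 − 6) − 4 = 0, and the invariant factors of ∂_3 are all 1, so H_2 = 0.
  H_3: rank ker ∂_3 − rank ∂_4 = (5 − 4) − 0 = 1, and there is no ∂_4, so H_3 = Z.

As a check, the Euler characteristic is 5 − 10 + 10 − 5 = 0, which agrees with 1 − 0 + 0 − 1 = 0.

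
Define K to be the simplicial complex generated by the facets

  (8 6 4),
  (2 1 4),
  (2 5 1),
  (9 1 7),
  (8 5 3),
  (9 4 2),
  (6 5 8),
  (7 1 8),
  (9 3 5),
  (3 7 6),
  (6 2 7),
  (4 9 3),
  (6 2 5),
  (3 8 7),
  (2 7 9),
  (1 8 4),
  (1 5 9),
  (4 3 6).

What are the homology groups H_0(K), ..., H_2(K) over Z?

Fix the vertex order 1 < 2 < 3 < 4 < 5 < 6 < 7 < 8 < 9 and write every simplex with vertices in increasing order. Then dim K = 2 and the simplices of K are:

  0-simplices (9): [1], [2], [3], [4], [5], [6], [7], [8], [9]
  1-simplices (27): (27 of them)
  2-simplices (18): [1,2,4], [1,2,5], [1,4,8], [1,5,9], [1,7,8], [1,7,9], [2,4,9], [2,5,6], [2,6,7], [2,7,9], [3,4,6], [3,4,9], [3,5,8], [3,5,9], [3,6,7], [3,7,8], [4,6,8], [5,6,8]

so the chain groups are C_0 ≅ Z^9, C_1 ≅ Z^27, C_2 ≅ Z^18.

∂_1: C_1 → C_0 is given by ∂[p,q] = [q] − [p].
The resulting 9×27 matrix has rank 8, and its Smith normal form has invariant factors (1,1,1,1,1,1,1,1).

Boundary ∂_2: C_2 → C_1 sends each 2-simplex [p,q,r] to [q,r] − [p,r] + [p,q]. For instance
  ∂[1,7,9] = [7,9] − [1,9] + [1,7],
  ∂[2,4,9] = [4,9] − [2,9] + [2,4].
As a 27×18 matrix over Z this has rank 18, with invariant factors (1,1,1,1,1,1,1,1,1,1,1,1,1,1,1,1,1,2).

From H_k ≅ ker(∂_k) / im(∂_{k+1}) we obtain:

  H_0: rank C_0 − rank ∂_1 = 9 − 8 = 1, and the invariant factors of ∂_1 are all 1, so H_0 ≅ Z.
  H_1: rank ker ∂_1 − rank ∂_2 = (27 − 8) − 18 = 1, and ∂_2 has invariant factor 2 > 1, so H_1 ≅ Z × Z/2.
  H_2: rank ker ∂_2 − rank ∂_3 = (18 − 18) − 0 = 0, and there is no ∂_3, so H_2 ≅ 0.

(K is a triangulation of the Klein bottle.)

H_0 ≅ Z,  H_1 ≅ Z × Z/2,  H_2 = 0.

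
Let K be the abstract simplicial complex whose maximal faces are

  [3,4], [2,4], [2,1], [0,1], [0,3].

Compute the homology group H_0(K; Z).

Order the vertices as 0 < 1 < 2 < 3 < 4. Listing each simplex with vertices in this order, K has dimension 1 with simplices:

  0-simplices (5): [0], [1], [2], [3], [4]
  1-simplices (5): [0,1], [0,3], [1,2], [2,4], [3,4]

giving chain groups C_0 ≅ Z^5, C_1 ≅ Z^5.

The boundary map ∂_1: C_1 → C_0 is given by ∂[p,q] = [q] − [p].
As a 5×5 matrix over Z this has rank 4, with invariant factors (1,1,1,1).

Reading off H_k = ker ∂_k / im ∂_{k+1}:

  H_0: rank C_0 − rank ∂_1 = 5 − 4 = 1, and the invariant factors of ∂_1 are all 1, so H_0 ≅ Z.

H_0 = Z.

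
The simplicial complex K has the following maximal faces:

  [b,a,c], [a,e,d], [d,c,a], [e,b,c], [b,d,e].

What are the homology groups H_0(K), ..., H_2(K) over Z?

H_0 ≅ Z,  H_1 ≅ Z,  H_2 = 0.

K has 5 vertices, 10 edges, 5 triangles.
rank ∂_0 = 0, rank ∂_1 = 4 ⇒ b_0 = 5 − 0 − 4 = 1; all invariant factors of ∂_1 are 1 so no torsion. So H_0 = Z.
rank ∂_1 = 4, rank ∂_2 = 5 ⇒ b_1 = 10 − 4 − 5 = 1; all invariant factors of ∂_2 are 1 so no torsion. So H_1 = Z.
rank ∂_2 = 5, rank ∂_3 = 0 ⇒ b_2 = 5 − 5 − 0 = 0. So H_2 = 0.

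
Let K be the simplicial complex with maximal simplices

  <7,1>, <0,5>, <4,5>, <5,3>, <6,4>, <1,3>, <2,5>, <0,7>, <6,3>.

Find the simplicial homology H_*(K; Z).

We work with the vertex ordering 0 < 1 < 2 < 3 < 4 < 5 < 6 < 7. The simplices of K, each written with vertices in increasing order, are:

  0-simplices (8): [0], [1], [2], [3], [4], [5], [6], [7]
  1-simplices (9): [0,5], [0,7], [1,3], [1,7], [2,5], [3,5], [3,6], [4,5], [4,6]

giving chain groups C_0 ≅ Z^8, C_1 ≅ Z^9.

∂_1: C_1 → C_0 maps an edge to its endpoints' difference, ∂[p,q] = q − p.
This gives a 8×9 integer matrix of rank 7; reducing to Smith normal form yields diagonal entries (1,1,1,1,1,1,1).

Now H_k = ker ∂_k / im ∂_{k+1}, so:

  H_0: rank C_0 − rank ∂_1 = 8 − 7 = 1, and the invariant factors of ∂_1 are all 1, so H_0 ≅ Z.
  H_1: rank ker ∂_1 − rank ∂_2 = (9 − 7) − 0 = 2, and there is no ∂_2, so H_1 ≅ Z^2.

As a check, the Euler characteristic is 8 − 9 = -1, which agrees with 1 − 2 = -1.

H_0 = Z,  H_1 = Z^2.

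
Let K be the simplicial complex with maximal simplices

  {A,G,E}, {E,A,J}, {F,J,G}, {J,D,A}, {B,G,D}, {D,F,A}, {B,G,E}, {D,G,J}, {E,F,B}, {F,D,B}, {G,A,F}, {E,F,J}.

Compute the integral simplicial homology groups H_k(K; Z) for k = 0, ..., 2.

Fix the vertex order A < B < D < E < F < G < J and write every simplex with vertices in increasing order. Then dim K = 2 and the simplices of K are:

  0-simplices (7): A, B, D, E, F, G, J
  1-simplices (18): AD, AE, AF, AG, AJ, BD, BE, BF, BG, DF, DG, DJ, EF, EG, EJ, FG, FJ, GJ
  2-simplices (12): ADF, ADJ, AEG, AEJ, AFG, BDF, BDG, BEF, BEG, DGJ, EFJ, FGJ

giving chain groups C_0 ≅ Z^7, C_1 ≅ Z^18, C_2 ≅ Z^12.

The boundary map ∂_1: C_1 → C_0 sends each edge [p,q] (with p < q) to q − p.
The 7×18 boundary matrix has rank 6 and Smith normal form diag(1,1,1,1,1,1).

∂_2: C_2 → C_1 acts by ∂[p,q,r] = [q,r] − [p,r] + [p,q]. For instance
  ∂BEG = EG − BG + BE,
  ∂AEJ = EJ − AJ + AE.
As a 18×12 matrix over Z this has rank 12, with invariant factors (1,1,1,1,1,1,1,1,1,1,1,2).

Computing H_k = (kernel of ∂_k) / (image of ∂_{k+1}):

  H_0: rank C_0 − rank ∂_1 = 7 − 6 = 1, and the invariant factors of ∂_1 are all 1, so H_0 = Z.
  H_1: rank ker ∂_1 − rank ∂_2 = (18 − 6) − 12 = 0, and ∂_2 has invariant factor 2 > 1, so H_1 = Z_2.
  H_2: rank ker ∂_2 − rank ∂_3 = (12 − 12) − 0 = 0, and there is no ∂_3, so H_2 = 0.

H_0 ≅ Z,  H_1 ≅ Z_2,  H_2 = 0.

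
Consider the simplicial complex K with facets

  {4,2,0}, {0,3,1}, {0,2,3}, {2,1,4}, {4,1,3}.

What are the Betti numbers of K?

b_0 = 1, b_1 = 1, b_2 = 0.

Order the vertices as 0 < 1 < 2 < 3 < 4. Listing each simplex with vertices in this order, K has dimension 2 with simplices:

  0-simplices (5): [0], [1], [2], [3], [4]
  1-simplices (10): [0,1], [0,2], [0,3], [0,4], [1,2], [1,3], [1,4], [2,3], [2,4], [3,4]
  2-simplices (5): [0,1,3], [0,2,3], [0,2,4], [1,2,4], [1,3,4]

giving chain groups C_0 ≅ Z^5, C_1 ≅ Z^10, C_2 ≅ Z^5.

Boundary ∂_1: C_1 → C_0 sends each edge [p,q] (with p < q) to q − p.
As a 5×10 matrix over Z this has rank 4, with invariant factors (1,1,1,1).

The boundary map ∂_2: C_2 → C_1 acts by ∂[p,q,r] = [q,r] − [p,r] + [p,q]. For instance
  ∂[1,2,4] = [2,4] − [1,4] + [1,2],
  ∂[1,3,4] = [3,4] − [1,4] + [1,3].
This gives a 10×5 integer matrix of rank 5; reducing to Smith normal form yields diagonal entries (1,1,1,1,1).

From H_k ≅ ker(∂_k) / im(∂_{k+1}) we obtain:

  H_0: rank C_0 − rank ∂_1 = 5 − 4 = 1, and the invariant factors of ∂_1 are all 1, so H_0 ≅ Z.
  H_1: rank ker ∂_1 − rank ∂_2 = (10 − 4) − 5 = 1, and the invariant factors of ∂_2 are all 1, so H_1 ≅ Z.
  H_2: rank ker ∂_2 − rank ∂_3 = (5 − 5) − 0 = 0, and there is no ∂_3, so H_2 ≅ 0.

As a check, the Euler characteristic is 5 − 10 + 5 = 0, which agrees with 1 − 1 + 0 = 0.

Hence the Betti numbers are b_0 = 1, b_1 = 1, b_2 = 0.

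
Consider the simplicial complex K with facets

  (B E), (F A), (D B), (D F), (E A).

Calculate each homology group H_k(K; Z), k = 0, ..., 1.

Order the vertices as A < B < D < E < F. Listing each simplex with vertices in this order, K has dimension 1 with simplices:

  0-simplices (5): A, B, D, E, F
  1-simplices (5): AE, AF, BD, BE, DF

so the chain groups are C_0 ≅ Z^5, C_1 ≅ Z^5.

∂_1: C_1 → C_0 maps an edge to its endpoints' difference, ∂[p,q] = q − p. For instance
  ∂BD = D − B.
The resulting 5×5 matrix has rank 4, and its Smith normal form has invariant factors (1,1,1,1).

Computing H_k = (kernel of ∂_k) / (image of ∂_{k+1}):

  H_0: rank C_0 − rank ∂_1 = 5 − 4 = 1, and the invariant factors of ∂_1 are all 1, so H_0 ≅ Z.
  H_1: rank ker ∂_1 − rank ∂_2 = (5 − 4) − 0 = 1, and there is no ∂_2, so H_1 ≅ Z.

(K is a triangulation of the circle S^1.)

H_0 ≅ Z,  H_1 ≅ Z.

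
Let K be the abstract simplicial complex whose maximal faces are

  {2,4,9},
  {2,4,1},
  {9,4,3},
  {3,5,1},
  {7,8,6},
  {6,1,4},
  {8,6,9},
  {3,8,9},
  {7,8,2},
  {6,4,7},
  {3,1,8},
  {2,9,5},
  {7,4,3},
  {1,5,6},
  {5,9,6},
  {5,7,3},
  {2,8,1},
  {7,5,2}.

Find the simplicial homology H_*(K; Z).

We work with the vertex ordering 1 < 2 < 3 < 4 < 5 < 6 < 7 < 8 < 9. The simplices of K, each written with vertices in increasing order, are:

  0-simplices (9): [1], [2], [3], [4], [5], [6], [7], [8], [9]
  1-simplices (27): (27 of them)
  2-simplices (18): [1,2,4], [1,2,8], [1,3,5], [1,3,8], [1,4,6], [1,5,6], [2,4,9], [2,5,7], [2,5,9], [2,7,8], [3,4,7], [3,4,9], [3,5,7], [3,8,9], [4,6,7], [5,6,9], [6,7,8], [6,8,9]

Hence C_0 ≅ Z^9, C_1 ≅ Z^27, C_2 ≅ Z^18.

Boundary ∂_1: C_1 → C_0 maps an edge to its endpoints' difference, ∂[p,q] = q − p.
This gives a 9×27 integer matrix of rank 8; reducing to Smith normal form yields diagonal entries (1,1,1,1,1,1,1,1).

Boundary ∂_2: C_2 → C_1 sends each 2-simplex [p,q,r] to [q,r] − [p,r] + [p,q]. For instance
  ∂[3,8,9] = [8,9] − [3,9] + [3,8],
  ∂[2,7,8] = [7,8] − [2,8] + [2,7].
As a 27×18 matrix over Z this has rank 17, with invariant factors (1,1,1,1,1,1,1,1,1,1,1,1,1,1,1,1,1).

Now H_k = ker ∂_k / im ∂_{k+1}, so:

  H_0: rank C_0 − rank ∂_1 = 9 − 8 = 1, and the invariant factors of ∂_1 are all 1, so H_0 = Z.
  H_1: rank ker ∂_1 − rank ∂_2 = (27 − 8) − 17 = 2, and the invariant factors of ∂_2 are all 1, so H_1 = Z^2.
  H_2: rank ker ∂_2 − rank ∂_3 = (18 − 17) − 0 = 1, and there is no ∂_3, so H_2 = Z.

As a check, the Euler characteristic is 9 − 27 + 18 = 0, which agrees with 1 − 2 + 1 = 0.
(K is a triangulation of the torus T^2.)

H_0 = Z,  H_1 = Z^2,  H_2 = Z.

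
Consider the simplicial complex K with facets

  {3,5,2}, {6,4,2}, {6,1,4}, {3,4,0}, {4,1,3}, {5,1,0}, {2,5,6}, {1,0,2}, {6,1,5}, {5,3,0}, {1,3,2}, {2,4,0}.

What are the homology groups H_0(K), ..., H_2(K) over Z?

H_0 = Z,  H_1 = Z/2,  H_2 = 0.

K has 7 vertices, 18 edges, 12 triangles.
rank ∂_0 = 0, rank ∂_1 = 6 ⇒ b_0 = 7 − 0 − 6 = 1; all invariant factors of ∂_1 are 1 so no torsion. So H_0 = Z.
rank ∂_1 = 6, rank ∂_2 = 12 ⇒ b_1 = 18 − 6 − 12 = 0; ∂_2 has invariant factor(s) [2] giving torsion. So H_1 = Z/2.
rank ∂_2 = 12, rank ∂_3 = 0 ⇒ b_2 = 12 − 12 − 0 = 0. So H_2 = 0.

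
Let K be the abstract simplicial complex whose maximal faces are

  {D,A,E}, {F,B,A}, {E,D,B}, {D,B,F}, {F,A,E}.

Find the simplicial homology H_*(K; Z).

H_0 = Z,  H_1 = Z,  H_2 = 0.

Fix the vertex order A < B < D < E < F and write every simplex with vertices in increasing order. Then dim K = 2 and the simplices of K are:

  0-simplices (5): A, B, D, E, F
  1-simplices (10): AB, AD, AE, AF, BD, BE, BF, DE, DF, EF
  2-simplices (5): ABF, ADE, AEF, BDE, BDF

giving chain groups C_0 ≅ Z^5, C_1 ≅ Z^10, C_2 ≅ Z^5.

Boundary ∂_1: C_1 → C_0 maps an edge to its endpoints' difference, ∂[p,q] = q − p. For instance
  ∂BE = E − B.
The resulting 5×10 matrix has rank 4, and its Smith normal form has invariant factors (1,1,1,1).

The boundary map ∂_2: C_2 → C_1 maps a triangle to the signed sum of its edges. For instance
  ∂ADE = DE − AE + AD,
  ∂BDF = DF − BF + BD.
As a 10×5 matrix over Z this has rank 5, with invariant factors (1,1,1,1,1).

Reading off H_k = ker ∂_k / im ∂_{k+1}:

  H_0: rank C_0 − rank ∂_1 = 5 − 4 = 1, and the invariant factors of ∂_1 are all 1, so H_0 = Z.
  H_1: rank ker ∂_1 − rank ∂_2 = (10 − 4) − 5 = 1, and the invariant factors of ∂_2 are all 1, so H_1 = Z.
  H_2: rank ker ∂_2 − rank ∂_3 = (5 − 5) − 0 = 0, and there is no ∂_3, so H_2 = 0.

As a check, the Euler characteristic is 5 − 10 + 5 = 0, which agrees with 1 − 1 + 0 = 0.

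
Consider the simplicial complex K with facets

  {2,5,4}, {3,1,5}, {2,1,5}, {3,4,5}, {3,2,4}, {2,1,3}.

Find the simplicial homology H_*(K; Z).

We work with the vertex ordering 1 < 2 < 3 < 4 < 5. The simplices of K, each written with vertices in increasing order, are:

  0-simplices (5): [1], [2], [3], [4], [5]
  1-simplices (9): [1,2], [1,3], [1,5], [2,3], [2,4], [2,5], [3,4], [3,5], [4,5]
  2-simplices (6): [1,2,3], [1,2,5], [1,3,5], [2,3,4], [2,4,5], [3,4,5]

giving chain groups C_0 ≅ Z^5, C_1 ≅ Z^9, C_2 ≅ Z^6.

The boundary map ∂_1: C_1 → C_0 sends each edge [p,q] (with p < q) to q − p. For instance
  ∂[1,2] = [2] − [1].
The 5×9 boundary matrix has rank 4 and Smith normal form diag(1,1,1,1).

∂_2: C_2 → C_1 acts by ∂[p,q,r] = [q,r] − [p,r] + [p,q]. For instance
  ∂[2,4,5] = [4,5] − [2,5] + [2,4],
  ∂[2,3,4] = [3,4] − [2,4] + [2,3].
As a 9×6 matrix over Z this has rank 5, with invariant factors (1,1,1,1,1).

From H_k ≅ ker(∂_k) / im(∂_{k+1}) we obtain:

  H_0: rank C_0 − rank ∂_1 = 5 − 4 = 1, and the invariant factors of ∂_1 are all 1, so H_0 ≅ Z.
  H_1: rank ker ∂_1 − rank ∂_2 = (9 − 4) − 5 = 0, and the invariant factors of ∂_2 are all 1, so H_1 ≅ 0.
  H_2: rank ker ∂_2 − rank ∂_3 = (6 − 5) − 0 = 1, and there is no ∂_3, so H_2 ≅ Z.

(K is a triangulation of the 2-sphere S^2.)

H_0 = Z,  H_1 = 0,  H_2 = Z.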